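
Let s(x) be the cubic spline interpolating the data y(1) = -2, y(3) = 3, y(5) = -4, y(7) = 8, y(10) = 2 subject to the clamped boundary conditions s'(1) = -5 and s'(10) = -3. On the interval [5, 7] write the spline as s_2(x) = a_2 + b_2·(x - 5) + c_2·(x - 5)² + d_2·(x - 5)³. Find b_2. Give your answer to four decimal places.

Write M_i for s''(x_i). With h_i = 2, 2, 2, 3 and divided differences Δ_i = 5/2, -7/2, 6, -2, the continuity of s' gives the tridiagonal system
  2·M_0 + 8·M_1 + 2·M_2 = 6(Δ_1 - Δ_0) = -36
  2·M_1 + 8·M_2 + 2·M_3 = 6(Δ_2 - Δ_1) = 57
  2·M_2 + 10·M_3 + 3·M_4 = 6(Δ_3 - Δ_2) = -48
Clamped end conditions give two more equations: 2h_0·M_0 + h_0·M_1 = 6(Δ_0 - s'(1)) = 45 and h_3·M_3 + 2h_3·M_4 = 6(s'(10) - Δ_3) = -6.
Solving: M_0 = 1184/69, M_1 = -1631/138, M_2 = 836/69, M_3 = -562/69, M_4 = 212/69.
On [5, 7], with s_2(x) = a_2 + b_2·(x - 5) + c_2·(x - 5)² + d_2·(x - 5)³: c_2 = M_2/2 = 418/69, d_2 = (M_3 - M_2)/(6h_2) = -233/138, b_2 = Δ_2 - h_2(2M_2 + M_3)/6 = 44/69.

0.6377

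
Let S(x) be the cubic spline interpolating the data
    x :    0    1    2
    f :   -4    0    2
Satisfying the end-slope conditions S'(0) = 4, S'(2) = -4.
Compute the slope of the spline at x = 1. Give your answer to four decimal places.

4.5000

With σ_i denoting the second derivative at x_i, h_i = 1, 1, and Δ_i = (y_(i+1) − y_i)/h_i = 4, 2:
  1·σ_0 + 4·σ_1 + 1·σ_2 = 6(Δ_1 - Δ_0) = -12
Clamped end conditions give two more equations: 2h_0·σ_0 + h_0·σ_1 = 6(Δ_0 - S'(0)) = 0 and h_1·σ_1 + 2h_1·σ_2 = 6(S'(2) - Δ_1) = -36.
Hence σ_0 = -1, σ_1 = 2, σ_2 = -19.
On [1, 2], S'(x) = b_1 + 2c_1·(x - 1) + 3d_1·(x - 1)² with b_1 = Δ_1 - h_1(2σ_1 + σ_2)/6 = 9/2, c_1 = σ_1/2 = 1, d_1 = (σ_2 - σ_1)/(6h_1) = -7/2. So S'(1) = 9/2.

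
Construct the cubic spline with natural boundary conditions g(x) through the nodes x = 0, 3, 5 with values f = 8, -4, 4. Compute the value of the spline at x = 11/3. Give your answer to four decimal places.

-2.5185

Write M_i for g''(x_i). With h_i = 3, 2 and divided differences Δ_i = -4, 4, the continuity of g' gives the tridiagonal system
  3·M_0 + 10·M_1 + 2·M_2 = 6(Δ_1 - Δ_0) = 48
Natural end conditions: M_0 = M_2 = 0.
Forward elimination and back-substitution give M_0 = 0, M_1 = 24/5, M_2 = 0.
On [3, 5], g(x) = -4 + 4/5·(x - 3) + 12/5·(x - 3)² - 2/5·(x - 3)³.
With (x - 3) = 2/3: g(11/3) = -68/27.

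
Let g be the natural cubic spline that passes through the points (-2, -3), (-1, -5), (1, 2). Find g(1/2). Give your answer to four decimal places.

-0.6094

Let M_i = g''(x_i). Step sizes h_i = 1, 2; slopes of the chords Δ_i = (y_(i+1) - y_i)/h_i = -2, 7/2.
  1·M_0 + 6·M_1 + 2·M_2 = 6(Δ_1 - Δ_0) = 33
Natural end conditions: M_0 = M_2 = 0.
Solving: M_0 = 0, M_1 = 11/2, M_2 = 0.
On [-1, 1], g(x) = -5 - 1/6·(x + 1) + 11/4·(x + 1)² - 11/24·(x + 1)³.
With (x + 1) = 3/2: g(1/2) = -39/64.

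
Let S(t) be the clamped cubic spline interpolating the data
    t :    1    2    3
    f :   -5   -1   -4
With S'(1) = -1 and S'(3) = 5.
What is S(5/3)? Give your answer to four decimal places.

Put σ_i = S'' at the i-th knot. Here h = (1, 1) and Δ = (4, -3), so the interior equations h_(i-1)·σ_(i-1) + 2(h_(i-1)+h_i)·σ_i + h_i·σ_(i+1) = 6(Δ_i − Δ_(i-1)) read
  1·σ_0 + 4·σ_1 + 1·σ_2 = 6(Δ_1 - Δ_0) = -42
Clamped end conditions give two more equations: 2h_0·σ_0 + h_0·σ_1 = 6(Δ_0 - S'(1)) = 30 and h_1·σ_1 + 2h_1·σ_2 = 6(S'(3) - Δ_1) = 48.
Solving: σ_0 = 57/2, σ_1 = -27, σ_2 = 75/2.
On [1, 2], S(t) = -5 - 1·(t - 1) + 57/4·(t - 1)² - 37/4·(t - 1)³.
With (t - 1) = 2/3: S(5/3) = -56/27.

-2.0741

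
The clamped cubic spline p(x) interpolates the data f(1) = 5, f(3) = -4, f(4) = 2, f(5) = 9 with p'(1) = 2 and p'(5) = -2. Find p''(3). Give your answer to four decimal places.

15.5000

Put M_i = p'' at the i-th knot. Here h = (2, 1, 1) and Δ = (-9/2, 6, 7), so the interior equations h_(i-1)·M_(i-1) + 2(h_(i-1)+h_i)·M_i + h_i·M_(i+1) = 6(Δ_i − Δ_(i-1)) read
  2·M_0 + 6·M_1 + 1·M_2 = 6(Δ_1 - Δ_0) = 63
  1·M_1 + 4·M_2 + 1·M_3 = 6(Δ_2 - Δ_1) = 6
Clamped end conditions give two more equations: 2h_0·M_0 + h_0·M_1 = 6(Δ_0 - p'(1)) = -39 and h_2·M_2 + 2h_2·M_3 = 6(p'(5) - Δ_2) = -54.
Solving: M_0 = -35/2, M_1 = 31/2, M_2 = 5, M_3 = -59/2.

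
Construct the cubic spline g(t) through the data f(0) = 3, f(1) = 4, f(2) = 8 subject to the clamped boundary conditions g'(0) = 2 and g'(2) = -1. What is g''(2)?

-21

Write σ_i for g''(x_i). With h_i = 1, 1 and divided differences Δ_i = 1, 4, the continuity of g' gives the tridiagonal system
  1·σ_0 + 4·σ_1 + 1·σ_2 = 6(Δ_1 - Δ_0) = 18
Clamped end conditions give two more equations: 2h_0·σ_0 + h_0·σ_1 = 6(Δ_0 - g'(0)) = -6 and h_1·σ_1 + 2h_1·σ_2 = 6(g'(2) - Δ_1) = -30.
Forward elimination and back-substitution give σ_0 = -9, σ_1 = 12, σ_2 = -21.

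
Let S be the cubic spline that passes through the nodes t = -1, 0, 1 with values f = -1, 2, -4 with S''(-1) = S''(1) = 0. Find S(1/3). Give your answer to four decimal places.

0.8333

Let M_i = S''(x_i). Step sizes h_i = 1, 1; slopes of the chords Δ_i = (y_(i+1) - y_i)/h_i = 3, -6.
  1·M_0 + 4·M_1 + 1·M_2 = 6(Δ_1 - Δ_0) = -54
Natural end conditions: M_0 = M_2 = 0.
Hence M_0 = 0, M_1 = -27/2, M_2 = 0.
On [0, 1], S(t) = 2 - 3/2·t - 27/4·t² + 9/4·t³.
With t = 1/3: S(1/3) = 5/6.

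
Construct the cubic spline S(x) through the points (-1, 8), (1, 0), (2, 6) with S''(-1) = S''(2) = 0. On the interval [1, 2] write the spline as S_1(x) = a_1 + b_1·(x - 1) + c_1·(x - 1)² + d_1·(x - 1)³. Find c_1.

5

Let m_i = S''(x_i). Step sizes h_i = 2, 1; slopes of the chords Δ_i = (y_(i+1) - y_i)/h_i = -4, 6.
  2·m_0 + 6·m_1 + 1·m_2 = 6(Δ_1 - Δ_0) = 60
Natural end conditions: m_0 = m_2 = 0.
Solving: m_0 = 0, m_1 = 10, m_2 = 0.
On [1, 2], with S_1(x) = a_1 + b_1·(x - 1) + c_1·(x - 1)² + d_1·(x - 1)³: c_1 = m_1/2 = 5, d_1 = (m_2 - m_1)/(6h_1) = -5/3, b_1 = Δ_1 - h_1(2m_1 + m_2)/6 = 8/3.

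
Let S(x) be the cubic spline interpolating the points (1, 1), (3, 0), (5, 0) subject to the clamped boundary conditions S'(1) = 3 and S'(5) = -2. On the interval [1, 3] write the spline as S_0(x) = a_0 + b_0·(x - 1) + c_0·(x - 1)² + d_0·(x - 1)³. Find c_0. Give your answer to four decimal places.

Let m_i = S''(x_i). Step sizes h_i = 2, 2; slopes of the chords Δ_i = (y_(i+1) - y_i)/h_i = -1/2, 0.
  2·m_0 + 8·m_1 + 2·m_2 = 6(Δ_1 - Δ_0) = 3
Clamped end conditions give two more equations: 2h_0·m_0 + h_0·m_1 = 6(Δ_0 - S'(1)) = -21 and h_1·m_1 + 2h_1·m_2 = 6(S'(5) - Δ_1) = -12.
Solving the tridiagonal system: m_0 = -55/8, m_1 = 13/4, m_2 = -37/8.
On [1, 3], with S_0(x) = a_0 + b_0·(x - 1) + c_0·(x - 1)² + d_0·(x - 1)³: c_0 = m_0/2 = -55/16, d_0 = (m_1 - m_0)/(6h_0) = 27/32, b_0 = Δ_0 - h_0(2m_0 + m_1)/6 = 3.

-3.4375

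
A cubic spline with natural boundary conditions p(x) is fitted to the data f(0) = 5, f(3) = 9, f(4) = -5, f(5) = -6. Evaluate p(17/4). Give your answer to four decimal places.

Put M_i = p'' at the i-th knot. Here h = (3, 1, 1) and Δ = (4/3, -14, -1), so the interior equations h_(i-1)·M_(i-1) + 2(h_(i-1)+h_i)·M_i + h_i·M_(i+1) = 6(Δ_i − Δ_(i-1)) read
  3·M_0 + 8·M_1 + 1·M_2 = 6(Δ_1 - Δ_0) = -92
  1·M_1 + 4·M_2 + 1·M_3 = 6(Δ_2 - Δ_1) = 78
Natural end conditions: M_0 = M_3 = 0.
Solving the tridiagonal system: M_0 = 0, M_1 = -446/31, M_2 = 716/31, M_3 = 0.
On [4, 5], p(x) = -5 - 809/93·(x - 4) + 358/31·(x - 4)² - 358/93·(x - 4)³.
With (x - 4) = 1/4: p(17/4) = -6461/992.

-6.5131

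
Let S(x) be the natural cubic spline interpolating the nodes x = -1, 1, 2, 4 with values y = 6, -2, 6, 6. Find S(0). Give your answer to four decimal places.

With m_i denoting the second derivative at x_i, h_i = 2, 1, 2, and Δ_i = (y_(i+1) − y_i)/h_i = -4, 8, 0:
  2·m_0 + 6·m_1 + 1·m_2 = 6(Δ_1 - Δ_0) = 72
  1·m_1 + 6·m_2 + 2·m_3 = 6(Δ_2 - Δ_1) = -48
Natural end conditions: m_0 = m_3 = 0.
Hence m_0 = 0, m_1 = 96/7, m_2 = -72/7, m_3 = 0.
On [-1, 1], S(x) = 6 - 60/7·(x + 1) + 0·(x + 1)² + 8/7·(x + 1)³.
With (x + 1) = 1: S(0) = -10/7.

-1.4286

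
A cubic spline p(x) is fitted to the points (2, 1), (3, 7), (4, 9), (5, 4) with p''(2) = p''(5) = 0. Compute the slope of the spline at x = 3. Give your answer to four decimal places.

Write M_i for p''(x_i). With h_i = 1, 1, 1 and divided differences Δ_i = 6, 2, -5, the continuity of p' gives the tridiagonal system
  1·M_0 + 4·M_1 + 1·M_2 = 6(Δ_1 - Δ_0) = -24
  1·M_1 + 4·M_2 + 1·M_3 = 6(Δ_2 - Δ_1) = -42
Natural end conditions: M_0 = M_3 = 0.
Hence M_0 = 0, M_1 = -18/5, M_2 = -48/5, M_3 = 0.
On [3, 4], p'(x) = b_1 + 2c_1·(x - 3) + 3d_1·(x - 3)² with b_1 = Δ_1 - h_1(2M_1 + M_2)/6 = 24/5, c_1 = M_1/2 = -9/5, d_1 = (M_2 - M_1)/(6h_1) = -1. So p'(3) = 24/5.

4.8000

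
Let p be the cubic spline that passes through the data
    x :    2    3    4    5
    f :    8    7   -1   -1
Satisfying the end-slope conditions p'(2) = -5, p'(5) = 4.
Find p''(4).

Put σ_i = p'' at the i-th knot. Here h = (1, 1, 1) and Δ = (-1, -8, 0), so the interior equations h_(i-1)·σ_(i-1) + 2(h_(i-1)+h_i)·σ_i + h_i·σ_(i+1) = 6(Δ_i − Δ_(i-1)) read
  1·σ_0 + 4·σ_1 + 1·σ_2 = 6(Δ_1 - Δ_0) = -42
  1·σ_1 + 4·σ_2 + 1·σ_3 = 6(Δ_2 - Δ_1) = 48
Clamped end conditions give two more equations: 2h_0·σ_0 + h_0·σ_1 = 6(Δ_0 - p'(2)) = 24 and h_2·σ_2 + 2h_2·σ_3 = 6(p'(5) - Δ_2) = 24.
Solving the tridiagonal system: σ_0 = 22, σ_1 = -20, σ_2 = 16, σ_3 = 4.

16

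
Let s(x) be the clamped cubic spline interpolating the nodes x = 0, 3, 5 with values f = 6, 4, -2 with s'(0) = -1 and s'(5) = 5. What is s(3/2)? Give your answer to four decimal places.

6.2750

With M_i denoting the second derivative at x_i, h_i = 3, 2, and Δ_i = (y_(i+1) − y_i)/h_i = -2/3, -3:
  3·M_0 + 10·M_1 + 2·M_2 = 6(Δ_1 - Δ_0) = -14
Clamped end conditions give two more equations: 2h_0·M_0 + h_0·M_1 = 6(Δ_0 - s'(0)) = 2 and h_1·M_1 + 2h_1·M_2 = 6(s'(5) - Δ_1) = 48.
Solving the tridiagonal system: M_0 = 44/15, M_1 = -26/5, M_2 = 73/5.
On [0, 3], s(x) = 6 - 1·x + 22/15·x² - 61/135·x³.
With x = 3/2: s(3/2) = 251/40.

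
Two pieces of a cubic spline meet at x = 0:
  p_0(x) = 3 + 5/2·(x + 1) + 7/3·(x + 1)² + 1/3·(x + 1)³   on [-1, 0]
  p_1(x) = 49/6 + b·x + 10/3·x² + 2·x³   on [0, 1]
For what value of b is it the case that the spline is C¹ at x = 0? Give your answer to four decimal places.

p_0'(x) = 5/2 + 14/3·(x + 1) + 1·(x + 1)², so p_0'(0) = 49/6. On the right, p_1'(0) = b, so b = 49/6.

8.1667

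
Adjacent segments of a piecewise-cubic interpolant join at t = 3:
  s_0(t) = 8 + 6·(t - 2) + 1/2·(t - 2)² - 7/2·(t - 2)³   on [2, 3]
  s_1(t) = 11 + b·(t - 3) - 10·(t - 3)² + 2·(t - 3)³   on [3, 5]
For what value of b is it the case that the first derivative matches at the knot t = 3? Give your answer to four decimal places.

-3.5000

s_0'(t) = 6 + 1·(t - 2) - 21/2·(t - 2)², so s_0'(3) = -7/2. On the right, s_1'(3) = b, so b = -7/2.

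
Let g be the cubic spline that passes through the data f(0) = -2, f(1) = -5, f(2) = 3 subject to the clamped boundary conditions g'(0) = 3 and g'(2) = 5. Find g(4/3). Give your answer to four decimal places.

-3.0370

With M_i denoting the second derivative at x_i, h_i = 1, 1, and Δ_i = (y_(i+1) − y_i)/h_i = -3, 8:
  1·M_0 + 4·M_1 + 1·M_2 = 6(Δ_1 - Δ_0) = 66
Clamped end conditions give two more equations: 2h_0·M_0 + h_0·M_1 = 6(Δ_0 - g'(0)) = -36 and h_1·M_1 + 2h_1·M_2 = 6(g'(2) - Δ_1) = -18.
Solving the tridiagonal system: M_0 = -67/2, M_1 = 31, M_2 = -49/2.
On [1, 2], g(x) = -5 + 7/4·(x - 1) + 31/2·(x - 1)² - 37/4·(x - 1)³.
With (x - 1) = 1/3: g(4/3) = -82/27.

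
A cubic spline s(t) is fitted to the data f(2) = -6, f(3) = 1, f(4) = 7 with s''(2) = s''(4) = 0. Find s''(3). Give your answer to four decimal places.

With M_i denoting the second derivative at x_i, h_i = 1, 1, and Δ_i = (y_(i+1) − y_i)/h_i = 7, 6:
  1·M_0 + 4·M_1 + 1·M_2 = 6(Δ_1 - Δ_0) = -6
Natural end conditions: M_0 = M_2 = 0.
Solving: M_0 = 0, M_1 = -3/2, M_2 = 0.

-1.5000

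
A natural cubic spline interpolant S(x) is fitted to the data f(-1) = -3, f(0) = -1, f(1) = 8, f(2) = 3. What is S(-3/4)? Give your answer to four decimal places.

-3.1563

Put σ_i = S'' at the i-th knot. Here h = (1, 1, 1) and Δ = (2, 9, -5), so the interior equations h_(i-1)·σ_(i-1) + 2(h_(i-1)+h_i)·σ_i + h_i·σ_(i+1) = 6(Δ_i − Δ_(i-1)) read
  1·σ_0 + 4·σ_1 + 1·σ_2 = 6(Δ_1 - Δ_0) = 42
  1·σ_1 + 4·σ_2 + 1·σ_3 = 6(Δ_2 - Δ_1) = -84
Natural end conditions: σ_0 = σ_3 = 0.
Hence σ_0 = 0, σ_1 = 84/5, σ_2 = -126/5, σ_3 = 0.
On [-1, 0], S(x) = -3 - 4/5·(x + 1) + 0·(x + 1)² + 14/5·(x + 1)³.
With (x + 1) = 1/4: S(-3/4) = -101/32.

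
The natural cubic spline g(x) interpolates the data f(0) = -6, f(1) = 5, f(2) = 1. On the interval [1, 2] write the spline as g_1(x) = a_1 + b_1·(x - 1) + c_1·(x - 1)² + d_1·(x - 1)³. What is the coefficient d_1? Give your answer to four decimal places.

3.7500

With σ_i denoting the second derivative at x_i, h_i = 1, 1, and Δ_i = (y_(i+1) − y_i)/h_i = 11, -4:
  1·σ_0 + 4·σ_1 + 1·σ_2 = 6(Δ_1 - Δ_0) = -90
Natural end conditions: σ_0 = σ_2 = 0.
Hence σ_0 = 0, σ_1 = -45/2, σ_2 = 0.
On [1, 2], with g_1(x) = a_1 + b_1·(x - 1) + c_1·(x - 1)² + d_1·(x - 1)³: c_1 = σ_1/2 = -45/4, d_1 = (σ_2 - σ_1)/(6h_1) = 15/4, b_1 = Δ_1 - h_1(2σ_1 + σ_2)/6 = 7/2.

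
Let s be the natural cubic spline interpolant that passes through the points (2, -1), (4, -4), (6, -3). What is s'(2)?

-2

With m_i denoting the second derivative at x_i, h_i = 2, 2, and Δ_i = (y_(i+1) − y_i)/h_i = -3/2, 1/2:
  2·m_0 + 8·m_1 + 2·m_2 = 6(Δ_1 - Δ_0) = 12
Natural end conditions: m_0 = m_2 = 0.
Hence m_0 = 0, m_1 = 3/2, m_2 = 0.
On [2, 4], s'(x) = b_0 + 2c_0·(x - 2) + 3d_0·(x - 2)² with b_0 = Δ_0 - h_0(2m_0 + m_1)/6 = -2, c_0 = m_0/2 = 0, d_0 = (m_1 - m_0)/(6h_0) = 1/8. So s'(2) = -2.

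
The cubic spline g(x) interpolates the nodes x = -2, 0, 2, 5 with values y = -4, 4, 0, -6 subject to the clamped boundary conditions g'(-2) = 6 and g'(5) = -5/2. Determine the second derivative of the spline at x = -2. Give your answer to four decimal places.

Write M_i for g''(x_i). With h_i = 2, 2, 3 and divided differences Δ_i = 4, -2, -2, the continuity of g' gives the tridiagonal system
  2·M_0 + 8·M_1 + 2·M_2 = 6(Δ_1 - Δ_0) = -36
  2·M_1 + 10·M_2 + 3·M_3 = 6(Δ_2 - Δ_1) = 0
Clamped end conditions give two more equations: 2h_0·M_0 + h_0·M_1 = 6(Δ_0 - g'(-2)) = -12 and h_2·M_2 + 2h_2·M_3 = 6(g'(5) - Δ_2) = -3.
Forward elimination and back-substitution give M_0 = -25/37, M_1 = -172/37, M_2 = 47/37, M_3 = -42/37.

-0.6757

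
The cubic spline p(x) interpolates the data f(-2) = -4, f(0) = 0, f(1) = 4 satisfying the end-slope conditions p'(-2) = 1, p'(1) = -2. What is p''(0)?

6

Write m_i for p''(x_i). With h_i = 2, 1 and divided differences Δ_i = 2, 4, the continuity of p' gives the tridiagonal system
  2·m_0 + 6·m_1 + 1·m_2 = 6(Δ_1 - Δ_0) = 12
Clamped end conditions give two more equations: 2h_0·m_0 + h_0·m_1 = 6(Δ_0 - p'(-2)) = 6 and h_1·m_1 + 2h_1·m_2 = 6(p'(1) - Δ_1) = -36.
Forward elimination and back-substitution give m_0 = -3/2, m_1 = 6, m_2 = -21.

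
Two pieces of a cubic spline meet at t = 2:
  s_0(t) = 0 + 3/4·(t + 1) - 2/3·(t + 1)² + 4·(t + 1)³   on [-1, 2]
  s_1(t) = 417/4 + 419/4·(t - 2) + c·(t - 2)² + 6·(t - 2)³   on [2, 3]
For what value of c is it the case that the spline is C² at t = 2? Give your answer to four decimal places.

35.3333

s_0''(t) = -4/3 + 24·(t + 1), so s_0''(2) = 212/3. On the right, s_1''(2) = 2c, so c = 106/3.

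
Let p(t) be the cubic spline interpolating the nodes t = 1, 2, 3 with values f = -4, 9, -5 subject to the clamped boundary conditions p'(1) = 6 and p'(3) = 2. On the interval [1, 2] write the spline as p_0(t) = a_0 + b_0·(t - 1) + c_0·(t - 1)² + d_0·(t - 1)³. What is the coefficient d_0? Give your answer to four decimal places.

Put M_i = p'' at the i-th knot. Here h = (1, 1) and Δ = (13, -14), so the interior equations h_(i-1)·M_(i-1) + 2(h_(i-1)+h_i)·M_i + h_i·M_(i+1) = 6(Δ_i − Δ_(i-1)) read
  1·M_0 + 4·M_1 + 1·M_2 = 6(Δ_1 - Δ_0) = -162
Clamped end conditions give two more equations: 2h_0·M_0 + h_0·M_1 = 6(Δ_0 - p'(1)) = 42 and h_1·M_1 + 2h_1·M_2 = 6(p'(3) - Δ_1) = 96.
Forward elimination and back-substitution give M_0 = 119/2, M_1 = -77, M_2 = 173/2.
On [1, 2], with p_0(t) = a_0 + b_0·(t - 1) + c_0·(t - 1)² + d_0·(t - 1)³: c_0 = M_0/2 = 119/4, d_0 = (M_1 - M_0)/(6h_0) = -91/4, b_0 = Δ_0 - h_0(2M_0 + M_1)/6 = 6.

-22.7500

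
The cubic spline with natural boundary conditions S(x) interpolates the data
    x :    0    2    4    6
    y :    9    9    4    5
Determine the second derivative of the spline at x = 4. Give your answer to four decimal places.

2.9000

Let σ_i = S''(x_i). Step sizes h_i = 2, 2, 2; slopes of the chords Δ_i = (y_(i+1) - y_i)/h_i = 0, -5/2, 1/2.
  2·σ_0 + 8·σ_1 + 2·σ_2 = 6(Δ_1 - Δ_0) = -15
  2·σ_1 + 8·σ_2 + 2·σ_3 = 6(Δ_2 - Δ_1) = 18
Natural end conditions: σ_0 = σ_3 = 0.
Forward elimination and back-substitution give σ_0 = 0, σ_1 = -13/5, σ_2 = 29/10, σ_3 = 0.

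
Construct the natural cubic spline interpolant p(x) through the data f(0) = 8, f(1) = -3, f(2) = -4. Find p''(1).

15

Put σ_i = p'' at the i-th knot. Here h = (1, 1) and Δ = (-11, -1), so the interior equations h_(i-1)·σ_(i-1) + 2(h_(i-1)+h_i)·σ_i + h_i·σ_(i+1) = 6(Δ_i − Δ_(i-1)) read
  1·σ_0 + 4·σ_1 + 1·σ_2 = 6(Δ_1 - Δ_0) = 60
Natural end conditions: σ_0 = σ_2 = 0.
Forward elimination and back-substitution give σ_0 = 0, σ_1 = 15, σ_2 = 0.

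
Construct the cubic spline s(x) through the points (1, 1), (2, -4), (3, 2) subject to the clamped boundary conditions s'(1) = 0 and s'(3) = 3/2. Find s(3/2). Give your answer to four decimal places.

-1.5469

Let M_i = s''(x_i). Step sizes h_i = 1, 1; slopes of the chords Δ_i = (y_(i+1) - y_i)/h_i = -5, 6.
  1·M_0 + 4·M_1 + 1·M_2 = 6(Δ_1 - Δ_0) = 66
Clamped end conditions give two more equations: 2h_0·M_0 + h_0·M_1 = 6(Δ_0 - s'(1)) = -30 and h_1·M_1 + 2h_1·M_2 = 6(s'(3) - Δ_1) = -27.
Solving the tridiagonal system: M_0 = -123/4, M_1 = 63/2, M_2 = -117/4.
On [1, 2], s(x) = 1 + 0·(x - 1) - 123/8·(x - 1)² + 83/8·(x - 1)³.
With (x - 1) = 1/2: s(3/2) = -99/64.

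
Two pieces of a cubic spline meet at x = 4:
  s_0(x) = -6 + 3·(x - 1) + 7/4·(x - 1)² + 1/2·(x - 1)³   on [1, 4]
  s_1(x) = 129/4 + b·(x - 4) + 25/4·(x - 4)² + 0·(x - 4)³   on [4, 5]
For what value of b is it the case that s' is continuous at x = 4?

s_0'(x) = 3 + 7/2·(x - 1) + 3/2·(x - 1)², so s_0'(4) = 27. On the right, s_1'(4) = b, so b = 27.

27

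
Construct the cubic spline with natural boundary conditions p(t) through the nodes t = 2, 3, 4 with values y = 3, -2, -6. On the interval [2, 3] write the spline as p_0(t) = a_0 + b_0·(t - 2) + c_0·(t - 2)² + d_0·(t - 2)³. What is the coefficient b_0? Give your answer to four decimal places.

-5.2500

Put M_i = p'' at the i-th knot. Here h = (1, 1) and Δ = (-5, -4), so the interior equations h_(i-1)·M_(i-1) + 2(h_(i-1)+h_i)·M_i + h_i·M_(i+1) = 6(Δ_i − Δ_(i-1)) read
  1·M_0 + 4·M_1 + 1·M_2 = 6(Δ_1 - Δ_0) = 6
Natural end conditions: M_0 = M_2 = 0.
Solving the tridiagonal system: M_0 = 0, M_1 = 3/2, M_2 = 0.
On [2, 3], with p_0(t) = a_0 + b_0·(t - 2) + c_0·(t - 2)² + d_0·(t - 2)³: c_0 = M_0/2 = 0, d_0 = (M_1 - M_0)/(6h_0) = 1/4, b_0 = Δ_0 - h_0(2M_0 + M_1)/6 = -21/4.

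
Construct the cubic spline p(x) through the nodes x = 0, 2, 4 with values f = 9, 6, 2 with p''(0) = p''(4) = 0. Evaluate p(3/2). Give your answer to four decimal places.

Write σ_i for p''(x_i). With h_i = 2, 2 and divided differences Δ_i = -3/2, -2, the continuity of p' gives the tridiagonal system
  2·σ_0 + 8·σ_1 + 2·σ_2 = 6(Δ_1 - Δ_0) = -3
Natural end conditions: σ_0 = σ_2 = 0.
Solving: σ_0 = 0, σ_1 = -3/8, σ_2 = 0.
On [0, 2], p(x) = 9 - 11/8·x + 0·x² - 1/32·x³.
With x = 3/2: p(3/2) = 1749/256.

6.8320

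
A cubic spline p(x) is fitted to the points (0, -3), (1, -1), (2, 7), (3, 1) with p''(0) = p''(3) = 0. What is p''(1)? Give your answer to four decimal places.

With M_i denoting the second derivative at x_i, h_i = 1, 1, 1, and Δ_i = (y_(i+1) − y_i)/h_i = 2, 8, -6:
  1·M_0 + 4·M_1 + 1·M_2 = 6(Δ_1 - Δ_0) = 36
  1·M_1 + 4·M_2 + 1·M_3 = 6(Δ_2 - Δ_1) = -84
Natural end conditions: M_0 = M_3 = 0.
Solving the tridiagonal system: M_0 = 0, M_1 = 76/5, M_2 = -124/5, M_3 = 0.

15.2000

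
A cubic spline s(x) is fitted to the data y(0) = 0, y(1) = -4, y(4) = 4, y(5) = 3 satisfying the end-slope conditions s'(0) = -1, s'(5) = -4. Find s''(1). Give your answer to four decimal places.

8.6032

Let M_i = s''(x_i). Step sizes h_i = 1, 3, 1; slopes of the chords Δ_i = (y_(i+1) - y_i)/h_i = -4, 8/3, -1.
  1·M_0 + 8·M_1 + 3·M_2 = 6(Δ_1 - Δ_0) = 40
  3·M_1 + 8·M_2 + 1·M_3 = 6(Δ_2 - Δ_1) = -22
Clamped end conditions give two more equations: 2h_0·M_0 + h_0·M_1 = 6(Δ_0 - s'(0)) = -18 and h_2·M_2 + 2h_2·M_3 = 6(s'(5) - Δ_2) = -18.
Solving the tridiagonal system: M_0 = -838/63, M_1 = 542/63, M_2 = -326/63, M_3 = -404/63.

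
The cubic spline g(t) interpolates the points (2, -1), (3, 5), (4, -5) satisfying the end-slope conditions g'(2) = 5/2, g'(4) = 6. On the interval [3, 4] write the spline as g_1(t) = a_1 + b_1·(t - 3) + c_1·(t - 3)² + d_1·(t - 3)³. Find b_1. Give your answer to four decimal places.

-5.1250

Put M_i = g'' at the i-th knot. Here h = (1, 1) and Δ = (6, -10), so the interior equations h_(i-1)·M_(i-1) + 2(h_(i-1)+h_i)·M_i + h_i·M_(i+1) = 6(Δ_i − Δ_(i-1)) read
  1·M_0 + 4·M_1 + 1·M_2 = 6(Δ_1 - Δ_0) = -96
Clamped end conditions give two more equations: 2h_0·M_0 + h_0·M_1 = 6(Δ_0 - g'(2)) = 21 and h_1·M_1 + 2h_1·M_2 = 6(g'(4) - Δ_1) = 96.
Solving: M_0 = 145/4, M_1 = -103/2, M_2 = 295/4.
On [3, 4], with g_1(t) = a_1 + b_1·(t - 3) + c_1·(t - 3)² + d_1·(t - 3)³: c_1 = M_1/2 = -103/4, d_1 = (M_2 - M_1)/(6h_1) = 167/8, b_1 = Δ_1 - h_1(2M_1 + M_2)/6 = -41/8.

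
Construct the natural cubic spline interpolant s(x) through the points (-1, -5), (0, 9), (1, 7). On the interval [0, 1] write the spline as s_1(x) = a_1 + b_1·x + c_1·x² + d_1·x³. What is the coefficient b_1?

6

Let M_i = s''(x_i). Step sizes h_i = 1, 1; slopes of the chords Δ_i = (y_(i+1) - y_i)/h_i = 14, -2.
  1·M_0 + 4·M_1 + 1·M_2 = 6(Δ_1 - Δ_0) = -96
Natural end conditions: M_0 = M_2 = 0.
Forward elimination and back-substitution give M_0 = 0, M_1 = -24, M_2 = 0.
On [0, 1], with s_1(x) = a_1 + b_1·x + c_1·x² + d_1·x³: c_1 = M_1/2 = -12, d_1 = (M_2 - M_1)/(6h_1) = 4, b_1 = Δ_1 - h_1(2M_1 + M_2)/6 = 6.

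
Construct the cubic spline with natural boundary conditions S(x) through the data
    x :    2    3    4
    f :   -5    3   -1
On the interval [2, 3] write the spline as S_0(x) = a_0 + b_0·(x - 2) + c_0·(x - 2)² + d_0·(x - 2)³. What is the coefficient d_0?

-3

With σ_i denoting the second derivative at x_i, h_i = 1, 1, and Δ_i = (y_(i+1) − y_i)/h_i = 8, -4:
  1·σ_0 + 4·σ_1 + 1·σ_2 = 6(Δ_1 - Δ_0) = -72
Natural end conditions: σ_0 = σ_2 = 0.
Solving: σ_0 = 0, σ_1 = -18, σ_2 = 0.
On [2, 3], with S_0(x) = a_0 + b_0·(x - 2) + c_0·(x - 2)² + d_0·(x - 2)³: c_0 = σ_0/2 = 0, d_0 = (σ_1 - σ_0)/(6h_0) = -3, b_0 = Δ_0 - h_0(2σ_0 + σ_1)/6 = 11.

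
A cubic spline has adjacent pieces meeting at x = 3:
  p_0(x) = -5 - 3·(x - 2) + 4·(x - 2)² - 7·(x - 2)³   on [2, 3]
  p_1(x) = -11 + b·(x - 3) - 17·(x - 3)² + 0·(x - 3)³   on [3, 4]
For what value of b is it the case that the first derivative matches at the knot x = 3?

-16

p_0'(x) = -3 + 8·(x - 2) - 21·(x - 2)², so p_0'(3) = -16. On the right, p_1'(3) = b, so b = -16.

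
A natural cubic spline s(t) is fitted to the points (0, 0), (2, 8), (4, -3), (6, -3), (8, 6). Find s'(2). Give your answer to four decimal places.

Write σ_i for s''(x_i). With h_i = 2, 2, 2, 2 and divided differences Δ_i = 4, -11/2, 0, 9/2, the continuity of s' gives the tridiagonal system
  2·σ_0 + 8·σ_1 + 2·σ_2 = 6(Δ_1 - Δ_0) = -57
  2·σ_1 + 8·σ_2 + 2·σ_3 = 6(Δ_2 - Δ_1) = 33
  2·σ_2 + 8·σ_3 + 2·σ_4 = 6(Δ_3 - Δ_2) = 27
Natural end conditions: σ_0 = σ_4 = 0.
Forward elimination and back-substitution give σ_0 = 0, σ_1 = -60/7, σ_2 = 81/14, σ_3 = 27/14, σ_4 = 0.
On [2, 4], s'(t) = b_1 + 2c_1·(t - 2) + 3d_1·(t - 2)² with b_1 = Δ_1 - h_1(2σ_1 + σ_2)/6 = -12/7, c_1 = σ_1/2 = -30/7, d_1 = (σ_2 - σ_1)/(6h_1) = 67/56. So s'(2) = -12/7.

-1.7143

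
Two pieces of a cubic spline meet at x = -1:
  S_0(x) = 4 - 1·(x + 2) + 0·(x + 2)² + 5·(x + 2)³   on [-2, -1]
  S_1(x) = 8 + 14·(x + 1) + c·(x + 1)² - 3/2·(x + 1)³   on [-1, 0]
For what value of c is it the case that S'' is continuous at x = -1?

15

S_0''(x) = 0 + 30·(x + 2), so S_0''(-1) = 30. On the right, S_1''(-1) = 2c, so c = 15.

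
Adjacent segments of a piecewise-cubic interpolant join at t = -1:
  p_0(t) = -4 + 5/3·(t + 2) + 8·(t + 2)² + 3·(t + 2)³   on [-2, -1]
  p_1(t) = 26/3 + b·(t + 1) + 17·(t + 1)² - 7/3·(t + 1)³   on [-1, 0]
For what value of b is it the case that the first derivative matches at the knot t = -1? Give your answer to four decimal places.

p_0'(t) = 5/3 + 16·(t + 2) + 9·(t + 2)², so p_0'(-1) = 80/3. On the right, p_1'(-1) = b, so b = 80/3.

26.6667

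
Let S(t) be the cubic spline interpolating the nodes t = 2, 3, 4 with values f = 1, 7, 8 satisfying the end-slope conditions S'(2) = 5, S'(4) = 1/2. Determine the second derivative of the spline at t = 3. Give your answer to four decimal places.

-10.5000

Put m_i = S'' at the i-th knot. Here h = (1, 1) and Δ = (6, 1), so the interior equations h_(i-1)·m_(i-1) + 2(h_(i-1)+h_i)·m_i + h_i·m_(i+1) = 6(Δ_i − Δ_(i-1)) read
  1·m_0 + 4·m_1 + 1·m_2 = 6(Δ_1 - Δ_0) = -30
Clamped end conditions give two more equations: 2h_0·m_0 + h_0·m_1 = 6(Δ_0 - S'(2)) = 6 and h_1·m_1 + 2h_1·m_2 = 6(S'(4) - Δ_1) = -3.
Forward elimination and back-substitution give m_0 = 33/4, m_1 = -21/2, m_2 = 15/4.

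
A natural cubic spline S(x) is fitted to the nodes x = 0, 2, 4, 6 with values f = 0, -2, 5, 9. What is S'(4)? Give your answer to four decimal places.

3.4000

Write M_i for S''(x_i). With h_i = 2, 2, 2 and divided differences Δ_i = -1, 7/2, 2, the continuity of S' gives the tridiagonal system
  2·M_0 + 8·M_1 + 2·M_2 = 6(Δ_1 - Δ_0) = 27
  2·M_1 + 8·M_2 + 2·M_3 = 6(Δ_2 - Δ_1) = -9
Natural end conditions: M_0 = M_3 = 0.
Solving the tridiagonal system: M_0 = 0, M_1 = 39/10, M_2 = -21/10, M_3 = 0.
On [4, 6], S'(x) = b_2 + 2c_2·(x - 4) + 3d_2·(x - 4)² with b_2 = Δ_2 - h_2(2M_2 + M_3)/6 = 17/5, c_2 = M_2/2 = -21/20, d_2 = (M_3 - M_2)/(6h_2) = 7/40. So S'(4) = 17/5.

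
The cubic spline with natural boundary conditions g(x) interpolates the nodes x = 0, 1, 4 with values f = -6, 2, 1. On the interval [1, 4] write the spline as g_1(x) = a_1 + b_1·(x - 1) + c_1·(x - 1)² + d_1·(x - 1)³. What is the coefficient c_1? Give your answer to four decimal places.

Write M_i for g''(x_i). With h_i = 1, 3 and divided differences Δ_i = 8, -1/3, the continuity of g' gives the tridiagonal system
  1·M_0 + 8·M_1 + 3·M_2 = 6(Δ_1 - Δ_0) = -50
Natural end conditions: M_0 = M_2 = 0.
Hence M_0 = 0, M_1 = -25/4, M_2 = 0.
On [1, 4], with g_1(x) = a_1 + b_1·(x - 1) + c_1·(x - 1)² + d_1·(x - 1)³: c_1 = M_1/2 = -25/8, d_1 = (M_2 - M_1)/(6h_1) = 25/72, b_1 = Δ_1 - h_1(2M_1 + M_2)/6 = 71/12.

-3.1250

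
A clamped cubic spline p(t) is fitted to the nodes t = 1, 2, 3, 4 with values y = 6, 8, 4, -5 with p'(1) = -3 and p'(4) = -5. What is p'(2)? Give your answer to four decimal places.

Put σ_i = p'' at the i-th knot. Here h = (1, 1, 1) and Δ = (2, -4, -9), so the interior equations h_(i-1)·σ_(i-1) + 2(h_(i-1)+h_i)·σ_i + h_i·σ_(i+1) = 6(Δ_i − Δ_(i-1)) read
  1·σ_0 + 4·σ_1 + 1·σ_2 = 6(Δ_1 - Δ_0) = -36
  1·σ_1 + 4·σ_2 + 1·σ_3 = 6(Δ_2 - Δ_1) = -30
Clamped end conditions give two more equations: 2h_0·σ_0 + h_0·σ_1 = 6(Δ_0 - p'(1)) = 30 and h_2·σ_2 + 2h_2·σ_3 = 6(p'(4) - Δ_2) = 24.
Forward elimination and back-substitution give σ_0 = 316/15, σ_1 = -182/15, σ_2 = -128/15, σ_3 = 244/15.
On [2, 3], p'(t) = b_1 + 2c_1·(t - 2) + 3d_1·(t - 2)² with b_1 = Δ_1 - h_1(2σ_1 + σ_2)/6 = 22/15, c_1 = σ_1/2 = -91/15, d_1 = (σ_2 - σ_1)/(6h_1) = 3/5. So p'(2) = 22/15.

1.4667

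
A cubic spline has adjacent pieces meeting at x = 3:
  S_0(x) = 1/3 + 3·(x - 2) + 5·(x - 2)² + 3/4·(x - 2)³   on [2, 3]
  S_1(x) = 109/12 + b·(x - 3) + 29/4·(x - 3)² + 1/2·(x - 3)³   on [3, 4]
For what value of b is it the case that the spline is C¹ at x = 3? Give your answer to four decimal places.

S_0'(x) = 3 + 10·(x - 2) + 9/4·(x - 2)², so S_0'(3) = 61/4. On the right, S_1'(3) = b, so b = 61/4.

15.2500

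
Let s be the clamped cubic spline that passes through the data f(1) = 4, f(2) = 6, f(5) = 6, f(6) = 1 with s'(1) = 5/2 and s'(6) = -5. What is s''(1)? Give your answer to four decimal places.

Let σ_i = s''(x_i). Step sizes h_i = 1, 3, 1; slopes of the chords Δ_i = (y_(i+1) - y_i)/h_i = 2, 0, -5.
  1·σ_0 + 8·σ_1 + 3·σ_2 = 6(Δ_1 - Δ_0) = -12
  3·σ_1 + 8·σ_2 + 1·σ_3 = 6(Δ_2 - Δ_1) = -30
Clamped end conditions give two more equations: 2h_0·σ_0 + h_0·σ_1 = 6(Δ_0 - s'(1)) = -3 and h_2·σ_2 + 2h_2·σ_3 = 6(s'(6) - Δ_2) = 0.
Solving: σ_0 = -34/21, σ_1 = 5/21, σ_2 = -86/21, σ_3 = 43/21.

-1.6190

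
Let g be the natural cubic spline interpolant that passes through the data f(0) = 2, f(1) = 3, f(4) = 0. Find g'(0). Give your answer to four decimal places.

With σ_i denoting the second derivative at x_i, h_i = 1, 3, and Δ_i = (y_(i+1) − y_i)/h_i = 1, -1:
  1·σ_0 + 8·σ_1 + 3·σ_2 = 6(Δ_1 - Δ_0) = -12
Natural end conditions: σ_0 = σ_2 = 0.
Solving the tridiagonal system: σ_0 = 0, σ_1 = -3/2, σ_2 = 0.
On [0, 1], g'(t) = b_0 + 2c_0·t + 3d_0·t² with b_0 = Δ_0 - h_0(2σ_0 + σ_1)/6 = 5/4, c_0 = σ_0/2 = 0, d_0 = (σ_1 - σ_0)/(6h_0) = -1/4. So g'(0) = 5/4.

1.2500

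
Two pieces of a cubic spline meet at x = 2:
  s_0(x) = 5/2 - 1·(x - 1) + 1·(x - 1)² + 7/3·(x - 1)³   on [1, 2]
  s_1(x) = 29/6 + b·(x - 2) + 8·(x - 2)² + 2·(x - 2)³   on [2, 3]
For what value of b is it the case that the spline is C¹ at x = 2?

8

s_0'(x) = -1 + 2·(x - 1) + 7·(x - 1)², so s_0'(2) = 8. On the right, s_1'(2) = b, so b = 8.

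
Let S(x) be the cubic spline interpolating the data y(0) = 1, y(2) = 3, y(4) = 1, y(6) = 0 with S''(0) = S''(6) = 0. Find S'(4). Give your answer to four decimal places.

-1.0333

Put M_i = S'' at the i-th knot. Here h = (2, 2, 2) and Δ = (1, -1, -1/2), so the interior equations h_(i-1)·M_(i-1) + 2(h_(i-1)+h_i)·M_i + h_i·M_(i+1) = 6(Δ_i − Δ_(i-1)) read
  2·M_0 + 8·M_1 + 2·M_2 = 6(Δ_1 - Δ_0) = -12
  2·M_1 + 8·M_2 + 2·M_3 = 6(Δ_2 - Δ_1) = 3
Natural end conditions: M_0 = M_3 = 0.
Forward elimination and back-substitution give M_0 = 0, M_1 = -17/10, M_2 = 4/5, M_3 = 0.
On [4, 6], S'(x) = b_2 + 2c_2·(x - 4) + 3d_2·(x - 4)² with b_2 = Δ_2 - h_2(2M_2 + M_3)/6 = -31/30, c_2 = M_2/2 = 2/5, d_2 = (M_3 - M_2)/(6h_2) = -1/15. So S'(4) = -31/30.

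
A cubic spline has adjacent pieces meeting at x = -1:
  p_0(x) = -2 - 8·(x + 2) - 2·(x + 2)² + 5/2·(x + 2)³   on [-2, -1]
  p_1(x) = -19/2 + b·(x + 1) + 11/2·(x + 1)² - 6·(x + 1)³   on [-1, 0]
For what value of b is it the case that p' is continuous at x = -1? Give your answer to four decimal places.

p_0'(x) = -8 - 4·(x + 2) + 15/2·(x + 2)², so p_0'(-1) = -9/2. On the right, p_1'(-1) = b, so b = -9/2.

-4.5000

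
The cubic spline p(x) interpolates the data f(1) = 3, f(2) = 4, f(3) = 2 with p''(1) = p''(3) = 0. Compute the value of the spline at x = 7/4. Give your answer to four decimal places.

Write m_i for p''(x_i). With h_i = 1, 1 and divided differences Δ_i = 1, -2, the continuity of p' gives the tridiagonal system
  1·m_0 + 4·m_1 + 1·m_2 = 6(Δ_1 - Δ_0) = -18
Natural end conditions: m_0 = m_2 = 0.
Solving: m_0 = 0, m_1 = -9/2, m_2 = 0.
On [1, 2], p(x) = 3 + 7/4·(x - 1) + 0·(x - 1)² - 3/4·(x - 1)³.
With (x - 1) = 3/4: p(7/4) = 1023/256.

3.9961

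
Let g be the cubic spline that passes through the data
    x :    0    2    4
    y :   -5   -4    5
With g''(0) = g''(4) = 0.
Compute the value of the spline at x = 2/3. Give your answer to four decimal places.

-5.2593

Put σ_i = g'' at the i-th knot. Here h = (2, 2) and Δ = (1/2, 9/2), so the interior equations h_(i-1)·σ_(i-1) + 2(h_(i-1)+h_i)·σ_i + h_i·σ_(i+1) = 6(Δ_i − Δ_(i-1)) read
  2·σ_0 + 8·σ_1 + 2·σ_2 = 6(Δ_1 - Δ_0) = 24
Natural end conditions: σ_0 = σ_2 = 0.
Solving the tridiagonal system: σ_0 = 0, σ_1 = 3, σ_2 = 0.
On [0, 2], g(x) = -5 - 1/2·x + 0·x² + 1/4·x³.
With x = 2/3: g(2/3) = -142/27.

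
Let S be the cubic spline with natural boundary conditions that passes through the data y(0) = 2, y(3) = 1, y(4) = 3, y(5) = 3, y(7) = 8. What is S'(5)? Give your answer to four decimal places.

With M_i denoting the second derivative at x_i, h_i = 3, 1, 1, 2, and Δ_i = (y_(i+1) − y_i)/h_i = -1/3, 2, 0, 5/2:
  3·M_0 + 8·M_1 + 1·M_2 = 6(Δ_1 - Δ_0) = 14
  1·M_1 + 4·M_2 + 1·M_3 = 6(Δ_2 - Δ_1) = -12
  1·M_2 + 6·M_3 + 2·M_4 = 6(Δ_3 - Δ_2) = 15
Natural end conditions: M_0 = M_4 = 0.
Hence M_0 = 0, M_1 = 409/178, M_2 = -390/89, M_3 = 575/178, M_4 = 0.
On [5, 7], S'(x) = b_3 + 2c_3·(x - 5) + 3d_3·(x - 5)² with b_3 = Δ_3 - h_3(2M_3 + M_4)/6 = 185/534, c_3 = M_3/2 = 575/356, d_3 = (M_4 - M_3)/(6h_3) = -575/2136. So S'(5) = 185/534.

0.3464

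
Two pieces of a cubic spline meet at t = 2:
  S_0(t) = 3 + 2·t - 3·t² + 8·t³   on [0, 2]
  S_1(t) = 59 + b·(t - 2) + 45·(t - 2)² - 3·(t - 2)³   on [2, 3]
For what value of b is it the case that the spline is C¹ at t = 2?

86

S_0'(t) = 2 - 6·t + 24·t², so S_0'(2) = 86. On the right, S_1'(2) = b, so b = 86.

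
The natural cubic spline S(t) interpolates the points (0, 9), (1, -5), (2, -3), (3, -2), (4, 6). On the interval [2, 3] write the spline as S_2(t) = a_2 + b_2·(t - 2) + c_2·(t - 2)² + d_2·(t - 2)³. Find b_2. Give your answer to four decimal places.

Write M_i for S''(x_i). With h_i = 1, 1, 1, 1 and divided differences Δ_i = -14, 2, 1, 8, the continuity of S' gives the tridiagonal system
  1·M_0 + 4·M_1 + 1·M_2 = 6(Δ_1 - Δ_0) = 96
  1·M_1 + 4·M_2 + 1·M_3 = 6(Δ_2 - Δ_1) = -6
  1·M_2 + 4·M_3 + 1·M_4 = 6(Δ_3 - Δ_2) = 42
Natural end conditions: M_0 = M_4 = 0.
Hence M_0 = 0, M_1 = 753/28, M_2 = -81/7, M_3 = 375/28, M_4 = 0.
On [2, 3], with S_2(t) = a_2 + b_2·(t - 2) + c_2·(t - 2)² + d_2·(t - 2)³: c_2 = M_2/2 = -81/14, d_2 = (M_3 - M_2)/(6h_2) = 233/56, b_2 = Δ_2 - h_2(2M_2 + M_3)/6 = 21/8.

2.6250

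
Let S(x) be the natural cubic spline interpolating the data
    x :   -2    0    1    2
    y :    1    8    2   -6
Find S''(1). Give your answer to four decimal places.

-0.6522

Let M_i = S''(x_i). Step sizes h_i = 2, 1, 1; slopes of the chords Δ_i = (y_(i+1) - y_i)/h_i = 7/2, -6, -8.
  2·M_0 + 6·M_1 + 1·M_2 = 6(Δ_1 - Δ_0) = -57
  1·M_1 + 4·M_2 + 1·M_3 = 6(Δ_2 - Δ_1) = -12
Natural end conditions: M_0 = M_3 = 0.
Solving: M_0 = 0, M_1 = -216/23, M_2 = -15/23, M_3 = 0.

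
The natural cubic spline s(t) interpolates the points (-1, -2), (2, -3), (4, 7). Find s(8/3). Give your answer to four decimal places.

-0.4568

Put M_i = s'' at the i-th knot. Here h = (3, 2) and Δ = (-1/3, 5), so the interior equations h_(i-1)·M_(i-1) + 2(h_(i-1)+h_i)·M_i + h_i·M_(i+1) = 6(Δ_i − Δ_(i-1)) read
  3·M_0 + 10·M_1 + 2·M_2 = 6(Δ_1 - Δ_0) = 32
Natural end conditions: M_0 = M_2 = 0.
Forward elimination and back-substitution give M_0 = 0, M_1 = 16/5, M_2 = 0.
On [2, 4], s(t) = -3 + 43/15·(t - 2) + 8/5·(t - 2)² - 4/15·(t - 2)³.
With (t - 2) = 2/3: s(8/3) = -37/81.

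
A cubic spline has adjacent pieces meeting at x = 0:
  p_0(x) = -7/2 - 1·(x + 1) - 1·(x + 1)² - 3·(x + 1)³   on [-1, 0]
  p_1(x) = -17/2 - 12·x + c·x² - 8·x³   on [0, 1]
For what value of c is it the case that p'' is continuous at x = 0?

-10

p_0''(x) = -2 - 18·(x + 1), so p_0''(0) = -20. On the right, p_1''(0) = 2c, so c = -10.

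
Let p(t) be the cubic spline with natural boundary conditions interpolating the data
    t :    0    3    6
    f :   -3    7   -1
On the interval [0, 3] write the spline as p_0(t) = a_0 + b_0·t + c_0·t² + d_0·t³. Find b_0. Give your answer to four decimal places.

Let m_i = p''(x_i). Step sizes h_i = 3, 3; slopes of the chords Δ_i = (y_(i+1) - y_i)/h_i = 10/3, -8/3.
  3·m_0 + 12·m_1 + 3·m_2 = 6(Δ_1 - Δ_0) = -36
Natural end conditions: m_0 = m_2 = 0.
Hence m_0 = 0, m_1 = -3, m_2 = 0.
On [0, 3], with p_0(t) = a_0 + b_0·t + c_0·t² + d_0·t³: c_0 = m_0/2 = 0, d_0 = (m_1 - m_0)/(6h_0) = -1/6, b_0 = Δ_0 - h_0(2m_0 + m_1)/6 = 29/6.

4.8333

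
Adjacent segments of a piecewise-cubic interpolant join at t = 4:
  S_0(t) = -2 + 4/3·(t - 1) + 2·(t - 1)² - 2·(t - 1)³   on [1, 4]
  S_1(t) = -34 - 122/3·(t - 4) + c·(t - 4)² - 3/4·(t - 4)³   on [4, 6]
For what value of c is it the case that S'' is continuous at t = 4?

-16

S_0''(t) = 4 - 12·(t - 1), so S_0''(4) = -32. On the right, S_1''(4) = 2c, so c = -16.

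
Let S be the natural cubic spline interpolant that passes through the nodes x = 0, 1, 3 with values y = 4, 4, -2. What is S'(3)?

-4

Put σ_i = S'' at the i-th knot. Here h = (1, 2) and Δ = (0, -3), so the interior equations h_(i-1)·σ_(i-1) + 2(h_(i-1)+h_i)·σ_i + h_i·σ_(i+1) = 6(Δ_i − Δ_(i-1)) read
  1·σ_0 + 6·σ_1 + 2·σ_2 = 6(Δ_1 - Δ_0) = -18
Natural end conditions: σ_0 = σ_2 = 0.
Solving the tridiagonal system: σ_0 = 0, σ_1 = -3, σ_2 = 0.
On [1, 3], S'(x) = b_1 + 2c_1·(x - 1) + 3d_1·(x - 1)² with b_1 = Δ_1 - h_1(2σ_1 + σ_2)/6 = -1, c_1 = σ_1/2 = -3/2, d_1 = (σ_2 - σ_1)/(6h_1) = 1/4. So S'(3) = -4.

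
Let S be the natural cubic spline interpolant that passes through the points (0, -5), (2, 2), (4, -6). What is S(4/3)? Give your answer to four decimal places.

1.0556

With σ_i denoting the second derivative at x_i, h_i = 2, 2, and Δ_i = (y_(i+1) − y_i)/h_i = 7/2, -4:
  2·σ_0 + 8·σ_1 + 2·σ_2 = 6(Δ_1 - Δ_0) = -45
Natural end conditions: σ_0 = σ_2 = 0.
Forward elimination and back-substitution give σ_0 = 0, σ_1 = -45/8, σ_2 = 0.
On [0, 2], S(x) = -5 + 43/8·x + 0·x² - 15/32·x³.
With x = 4/3: S(4/3) = 19/18.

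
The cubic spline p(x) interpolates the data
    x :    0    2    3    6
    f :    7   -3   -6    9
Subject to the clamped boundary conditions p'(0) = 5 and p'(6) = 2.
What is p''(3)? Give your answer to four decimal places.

Let M_i = p''(x_i). Step sizes h_i = 2, 1, 3; slopes of the chords Δ_i = (y_(i+1) - y_i)/h_i = -5, -3, 5.
  2·M_0 + 6·M_1 + 1·M_2 = 6(Δ_1 - Δ_0) = 12
  1·M_1 + 8·M_2 + 3·M_3 = 6(Δ_2 - Δ_1) = 48
Clamped end conditions give two more equations: 2h_0·M_0 + h_0·M_1 = 6(Δ_0 - p'(0)) = -60 and h_2·M_2 + 2h_2·M_3 = 6(p'(6) - Δ_2) = -18.
Hence M_0 = -129/7, M_1 = 48/7, M_2 = 54/7, M_3 = -48/7.

7.7143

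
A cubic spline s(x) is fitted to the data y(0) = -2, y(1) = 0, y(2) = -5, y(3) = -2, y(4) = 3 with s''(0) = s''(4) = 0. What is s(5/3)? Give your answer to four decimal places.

-3.5979

With m_i denoting the second derivative at x_i, h_i = 1, 1, 1, 1, and Δ_i = (y_(i+1) − y_i)/h_i = 2, -5, 3, 5:
  1·m_0 + 4·m_1 + 1·m_2 = 6(Δ_1 - Δ_0) = -42
  1·m_1 + 4·m_2 + 1·m_3 = 6(Δ_2 - Δ_1) = 48
  1·m_2 + 4·m_3 + 1·m_4 = 6(Δ_3 - Δ_2) = 12
Natural end conditions: m_0 = m_4 = 0.
Hence m_0 = 0, m_1 = -405/28, m_2 = 111/7, m_3 = -27/28, m_4 = 0.
On [1, 2], s(x) = 0 - 79/28·(x - 1) - 405/56·(x - 1)² + 283/56·(x - 1)³.
With (x - 1) = 2/3: s(5/3) = -680/189.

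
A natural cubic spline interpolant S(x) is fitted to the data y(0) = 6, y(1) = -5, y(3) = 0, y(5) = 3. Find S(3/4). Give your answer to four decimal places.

Let M_i = S''(x_i). Step sizes h_i = 1, 2, 2; slopes of the chords Δ_i = (y_(i+1) - y_i)/h_i = -11, 5/2, 3/2.
  1·M_0 + 6·M_1 + 2·M_2 = 6(Δ_1 - Δ_0) = 81
  2·M_1 + 8·M_2 + 2·M_3 = 6(Δ_2 - Δ_1) = -6
Natural end conditions: M_0 = M_3 = 0.
Solving the tridiagonal system: M_0 = 0, M_1 = 15, M_2 = -9/2, M_3 = 0.
On [0, 1], S(x) = 6 - 27/2·x + 0·x² + 5/2·x³.
With x = 3/4: S(3/4) = -393/128.

-3.0703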